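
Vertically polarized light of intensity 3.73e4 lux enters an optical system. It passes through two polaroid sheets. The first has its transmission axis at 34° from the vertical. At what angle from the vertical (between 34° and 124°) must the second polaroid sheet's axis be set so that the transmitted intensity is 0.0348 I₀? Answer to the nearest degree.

θ ≈ 111°

I₁ = I₀ cos²(34° − 0°) = I₀ cos²(34°) = 0.6873 I₀.
Need I₂/I₀ = 0.0348, so cos²(θ − 34°) = 0.0348 / 0.6873 = 0.05063.
θ − 34° = arccos(√0.05063) = 77.0°, giving θ ≈ 34 + 77.0 = 111.0°.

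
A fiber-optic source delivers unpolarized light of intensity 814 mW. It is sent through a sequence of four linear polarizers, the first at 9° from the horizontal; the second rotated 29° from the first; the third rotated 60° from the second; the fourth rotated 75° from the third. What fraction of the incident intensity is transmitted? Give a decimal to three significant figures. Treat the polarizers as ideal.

I/I₀ ≈ 0.00641

Unpolarized light through the first polarizer → I₁ = 814 mW/2 = 407 mW, polarized at 9°.
I₂ = I₁ · cos²(29°) = 407 · 0.765 = 311.3 mW.
I₃ = I₂ · cos²(60°) = 311.3 · 0.25 = 77.83 mW.
I₄ = I₃ · cos²(75°) = 77.83 · 0.06699 = 5.214 mW.
Transmitted fraction = 0.006405.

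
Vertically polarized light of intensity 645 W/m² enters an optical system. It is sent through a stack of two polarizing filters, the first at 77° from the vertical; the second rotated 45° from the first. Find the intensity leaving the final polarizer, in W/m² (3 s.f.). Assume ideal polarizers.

I ≈ 16.3 W/m²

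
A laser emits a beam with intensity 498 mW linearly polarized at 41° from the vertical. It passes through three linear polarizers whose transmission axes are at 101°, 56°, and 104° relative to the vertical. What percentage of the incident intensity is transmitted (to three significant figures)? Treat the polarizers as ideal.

≈ 5.60%

I₁ = 498 mW · cos²(60°) = 124.5 mW.
I₂ = I₁ · cos²(45°) = 124.5 · 0.5 = 62.25 mW.
I₃ = I₂ · cos²(48°) = 62.25 · 0.4477 = 27.87 mW.
That is 5.597% of the incident intensity.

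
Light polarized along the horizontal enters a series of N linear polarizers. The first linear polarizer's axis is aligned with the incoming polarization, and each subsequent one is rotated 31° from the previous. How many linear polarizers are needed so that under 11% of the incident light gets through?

N = 9

First polarizer is aligned with the polarization: full transmission.
Each further stage multiplies by cos²(31°) = 0.7347.
After N polarizers: T = 0.7347^(N−1). Require T < 0.11 ⇒ N−1 > ln(0.11)/ln(0.7347) = 7.16, so N−1 ≥ 8 and N = 9.
Check: N=9 gives T = 0.08493 < 0.11; N=8 gives T = 0.1156.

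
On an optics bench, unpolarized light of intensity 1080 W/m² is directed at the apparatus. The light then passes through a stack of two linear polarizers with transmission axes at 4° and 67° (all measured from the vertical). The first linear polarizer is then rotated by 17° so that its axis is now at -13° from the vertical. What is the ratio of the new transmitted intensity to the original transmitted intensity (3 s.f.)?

I_new/I_old ≈ 0.146

Before rotation:
Unpolarized light through the first polarizer → I₁ = ½ I₀, now polarized at 4°.
I₂ = I₁ cos²(67° − 4°) = 0.5 I₀ · cos²(63°) = 0.1031 I₀.
After rotation:
Unpolarized light through the first polarizer → I₁ = ½ I₀, now polarized at -13°.
I₂ = I₁ cos²(67° + 13°) = 0.5 I₀ · cos²(80°) = 0.01508 I₀.
Ratio = 0.01508 / 0.1031 = 0.1463.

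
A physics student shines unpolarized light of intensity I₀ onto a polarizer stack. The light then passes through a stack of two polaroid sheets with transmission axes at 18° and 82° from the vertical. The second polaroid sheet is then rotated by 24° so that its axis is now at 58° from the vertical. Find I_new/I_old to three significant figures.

I_new/I_old ≈ 3.05

Before rotation:
Unpolarized light through the first polarizer → I₁ = ½ I₀, now polarized at 18°.
I₂ = I₁ cos²(82° − 18°) = 0.5 I₀ · cos²(64°) = 0.09608 I₀.
After rotation:
Unpolarized light through the first polarizer → I₁ = ½ I₀, now polarized at 18°.
I₂ = I₁ cos²(58° − 18°) = 0.5 I₀ · cos²(40°) = 0.2934 I₀.
Ratio = 0.2934 / 0.09608 = 3.054.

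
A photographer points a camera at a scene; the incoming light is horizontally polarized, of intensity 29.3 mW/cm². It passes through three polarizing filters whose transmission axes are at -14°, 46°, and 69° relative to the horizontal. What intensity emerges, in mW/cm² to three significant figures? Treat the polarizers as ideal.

I ≈ 5.84 mW/cm²

By Malus's law, I₁ = 29.3 mW/cm² · cos²(14°) = 27.59 mW/cm².
I₂ = I₁ · cos²(60°) = 27.59 · 0.25 = 6.896 mW/cm².
I₃ = I₂ · cos²(23°) = 6.896 · 0.8473 = 5.843 mW/cm².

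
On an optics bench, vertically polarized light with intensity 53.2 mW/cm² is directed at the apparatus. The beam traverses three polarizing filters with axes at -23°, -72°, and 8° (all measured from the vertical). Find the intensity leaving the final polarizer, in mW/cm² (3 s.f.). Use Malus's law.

By Malus's law, I₁ = 53.2 mW/cm² · cos²(23°) = 45.08 mW/cm².
I₂ = I₁ · cos²(49°) = 45.08 · 0.4304 = 19.4 mW/cm².
I₃ = I₂ · cos²(80°) = 19.4 · 0.03015 = 0.585 mW/cm².

I ≈ 0.585 mW/cm²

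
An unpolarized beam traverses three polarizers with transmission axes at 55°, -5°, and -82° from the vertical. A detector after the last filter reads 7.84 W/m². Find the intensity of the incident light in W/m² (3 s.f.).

Unpolarized light through the first polarizer → I₁ = ½ I₀, now polarized at 55°.
I₂ = I₁ cos²(-5° − 55°) = 0.5 I₀ · cos²(60°) = 0.125 I₀.
I₃ = I₂ cos²(-82° + 5°) = 0.125 I₀ · cos²(77°) = 0.006325 I₀.
So 7.84 W/m² = 0.006325 I₀, giving I₀ = 7.84/0.006325 = 1239 W/m².

I₀ ≈ 1240 W/m²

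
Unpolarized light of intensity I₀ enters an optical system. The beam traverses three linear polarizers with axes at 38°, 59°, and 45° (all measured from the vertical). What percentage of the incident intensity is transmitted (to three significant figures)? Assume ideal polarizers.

Unpolarized light through the first polarizer → I₁ = ½ I₀, now polarized at 38°.
I₂ = I₁ cos²(59° − 38°) = 0.5 I₀ · cos²(21°) = 0.4358 I₀.
I₃ = I₂ cos²(45° − 59°) = 0.4358 I₀ · cos²(14°) = 0.4103 I₀.
That is 41.03% of the incident intensity.

≈ 41.0%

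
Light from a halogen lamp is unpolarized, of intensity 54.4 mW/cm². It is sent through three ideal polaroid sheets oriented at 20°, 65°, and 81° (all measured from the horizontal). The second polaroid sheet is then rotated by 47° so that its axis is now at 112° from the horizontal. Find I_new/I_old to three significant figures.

I_new/I_old ≈ 0.00194

Before rotation:
Unpolarized light through the first polarizer → I₁ = ½ I₀, now polarized at 20°.
I₂ = I₁ cos²(65° − 20°) = 0.5 I₀ · cos²(45°) = 0.25 I₀.
I₃ = I₂ cos²(81° − 65°) = 0.25 I₀ · cos²(16°) = 0.231 I₀.
After rotation:
Unpolarized light through the first polarizer → I₁ = ½ I₀, now polarized at 20°.
Angle between axes 1 and 2: 88°. I₂ = 0.5 I₀ · cos²(88°) = 0.000609 I₀.
I₃ = I₂ cos²(81° − 112°) = 0.000609 I₀ · cos²(31°) = 0.0004474 I₀.
Ratio = 0.0004474 / 0.231 = 0.001937.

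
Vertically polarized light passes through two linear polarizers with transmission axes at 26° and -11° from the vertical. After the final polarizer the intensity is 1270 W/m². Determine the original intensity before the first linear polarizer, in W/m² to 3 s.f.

I₀ ≈ 2460 W/m²

I₁ = I₀ cos²(26° − 0°) = I₀ cos²(26°) = 0.8078 I₀.
I₂ = I₁ cos²(-11° − 26°) = 0.8078 I₀ · cos²(37°) = 0.5152 I₀.
So 1270 W/m² = 0.5152 I₀, giving I₀ = 1270/0.5152 = 2465 W/m².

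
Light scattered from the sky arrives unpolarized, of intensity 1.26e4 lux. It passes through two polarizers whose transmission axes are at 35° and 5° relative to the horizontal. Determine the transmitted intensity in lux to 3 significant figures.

Unpolarized light through the first polarizer → I₁ = 1.26e4 lux/2 = 6300 lux, polarized at 35°.
I₂ = I₁ · cos²(30°) = 6300 · 0.75 = 4725 lux.

I ≈ 4730 lux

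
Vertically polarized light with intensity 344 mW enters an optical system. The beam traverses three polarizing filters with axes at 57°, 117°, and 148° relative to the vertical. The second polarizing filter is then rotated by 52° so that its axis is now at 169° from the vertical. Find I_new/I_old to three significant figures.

I_new/I_old ≈ 0.666

Before rotation:
By Malus's law, I₁ = I₀ cos²(57° − 0°) = I₀ cos²(57°) = 0.2966 I₀.
I₂ = I₁ cos²(117° − 57°) = 0.2966 I₀ · cos²(60°) = 0.07416 I₀.
I₃ = I₂ cos²(148° − 117°) = 0.07416 I₀ · cos²(31°) = 0.05449 I₀.
After rotation:
I₁ = I₀ cos²(57° − 0°) = I₀ cos²(57°) = 0.2966 I₀.
Angle between axes 1 and 2: 68°. I₂ = 0.2966 I₀ · cos²(68°) = 0.04163 I₀.
I₃ = I₂ cos²(148° − 169°) = 0.04163 I₀ · cos²(21°) = 0.03628 I₀.
Ratio = 0.03628 / 0.05449 = 0.6659.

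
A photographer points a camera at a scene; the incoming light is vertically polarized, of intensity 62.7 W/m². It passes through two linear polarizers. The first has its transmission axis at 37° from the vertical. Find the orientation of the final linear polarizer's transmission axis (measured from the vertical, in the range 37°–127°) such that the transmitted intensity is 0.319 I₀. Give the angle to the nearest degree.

I₁ = I₀ cos²(37° − 0°) = I₀ cos²(37°) = 0.6378 I₀.
Need I₂/I₀ = 0.319, so cos²(θ − 37°) = 0.319 / 0.6378 = 0.5001.
θ − 37° = arccos(√0.5001) = 45.0°, giving θ ≈ 37 + 45.0 = 82.0°.

θ ≈ 82°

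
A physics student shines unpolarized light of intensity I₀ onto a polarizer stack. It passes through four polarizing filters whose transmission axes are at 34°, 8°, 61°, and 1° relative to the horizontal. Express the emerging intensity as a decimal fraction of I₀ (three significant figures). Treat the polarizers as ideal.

≈ 0.0366 I₀

Unpolarized light through the first polarizer → I₁ = ½ I₀, now polarized at 34°.
I₂ = I₁ cos²(8° − 34°) = 0.5 I₀ · cos²(26°) = 0.4039 I₀.
I₃ = I₂ cos²(61° − 8°) = 0.4039 I₀ · cos²(53°) = 0.1463 I₀.
I₄ = I₃ cos²(1° − 61°) = 0.1463 I₀ · cos²(60°) = 0.03657 I₀.
Transmitted fraction = 0.03657.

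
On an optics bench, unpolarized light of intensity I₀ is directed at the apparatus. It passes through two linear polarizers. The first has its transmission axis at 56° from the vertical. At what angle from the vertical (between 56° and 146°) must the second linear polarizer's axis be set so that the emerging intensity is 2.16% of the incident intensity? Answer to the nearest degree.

Unpolarized light through the first polarizer → I₁ = ½ I₀, now polarized at 56°.
Need I₂/I₀ = 0.0216, so cos²(θ − 56°) = 0.0216 / 0.5 = 0.0432.
θ − 56° = arccos(√0.0432) = 78.0°, giving θ ≈ 56 + 78.0 = 134.0°.

θ ≈ 134°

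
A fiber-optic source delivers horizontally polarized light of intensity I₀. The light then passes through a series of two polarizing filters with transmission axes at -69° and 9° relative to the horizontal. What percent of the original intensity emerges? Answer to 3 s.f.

By Malus's law, I₁ = I₀ cos²(-69° − 0°) = I₀ cos²(69°) = 0.1284 I₀.
I₂ = I₁ cos²(9° + 69°) = 0.1284 I₀ · cos²(78°) = 0.005552 I₀.
That is 0.5552% of the incident intensity.

≈ 0.555%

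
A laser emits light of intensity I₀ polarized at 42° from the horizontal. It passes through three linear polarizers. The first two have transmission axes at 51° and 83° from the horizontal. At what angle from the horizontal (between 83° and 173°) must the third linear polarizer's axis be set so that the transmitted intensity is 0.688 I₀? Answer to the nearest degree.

By Malus's law, I₁ = I₀ cos²(51° − 42°) = I₀ cos²(9°) = 0.9755 I₀.
I₂ = I₁ cos²(83° − 51°) = 0.9755 I₀ · cos²(32°) = 0.7016 I₀.
Need I₃/I₀ = 0.688, so cos²(θ − 83°) = 0.688 / 0.7016 = 0.9806.
θ − 83° = arccos(√0.9806) = 8.0°, giving θ ≈ 83 + 8.0 = 91.0°.

θ ≈ 91°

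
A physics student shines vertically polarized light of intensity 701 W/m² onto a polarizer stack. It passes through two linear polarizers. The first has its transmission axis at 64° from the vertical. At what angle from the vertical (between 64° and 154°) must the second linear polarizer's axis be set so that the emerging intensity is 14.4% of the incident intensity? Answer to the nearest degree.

By Malus's law, I₁ = I₀ cos²(64° − 0°) = I₀ cos²(64°) = 0.1922 I₀.
Need I₂/I₀ = 0.144, so cos²(θ − 64°) = 0.144 / 0.1922 = 0.7493.
θ − 64° = arccos(√0.7493) = 30.0°, giving θ ≈ 64 + 30.0 = 94.0°.

θ ≈ 94°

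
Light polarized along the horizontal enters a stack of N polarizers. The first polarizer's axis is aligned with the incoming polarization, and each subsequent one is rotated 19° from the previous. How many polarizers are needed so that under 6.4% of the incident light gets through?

N = 26

First polarizer is aligned with the polarization: full transmission.
Each further stage multiplies by cos²(19°) = 0.894.
After N polarizers: T = 0.894^(N−1). Require T < 0.064 ⇒ N−1 > ln(0.064)/ln(0.894) = 24.53, so N−1 ≥ 25 and N = 26.
Check: N=26 gives T = 0.06074 < 0.064; N=25 gives T = 0.06795.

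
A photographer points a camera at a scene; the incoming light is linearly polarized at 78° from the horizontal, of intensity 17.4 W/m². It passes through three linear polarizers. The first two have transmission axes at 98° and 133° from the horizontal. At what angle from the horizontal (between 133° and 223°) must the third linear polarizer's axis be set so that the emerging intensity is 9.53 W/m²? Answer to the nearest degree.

θ ≈ 149°

I₁ = I₀ cos²(98° − 78°) = I₀ cos²(20°) = 0.883 I₀.
I₂ = I₁ cos²(133° − 98°) = 0.883 I₀ · cos²(35°) = 0.5925 I₀.
Target fraction: 9.53 / 17.4 W/m² = 0.5477 of I₀.
Need I₃/I₀ = 0.5477, so cos²(θ − 133°) = 0.5477 / 0.5925 = 0.9244.
θ − 133° = arccos(√0.9244) = 16.0°, giving θ ≈ 133 + 16.0 = 149.0°.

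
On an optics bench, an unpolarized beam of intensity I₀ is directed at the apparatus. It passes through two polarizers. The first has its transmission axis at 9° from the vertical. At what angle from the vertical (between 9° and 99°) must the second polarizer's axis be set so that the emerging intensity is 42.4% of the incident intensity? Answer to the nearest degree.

Unpolarized light through the first polarizer → I₁ = ½ I₀, now polarized at 9°.
Need I₂/I₀ = 0.424, so cos²(θ − 9°) = 0.424 / 0.5 = 0.848.
θ − 9° = arccos(√0.848) = 22.9°, giving θ ≈ 9 + 22.9 = 31.9°.

θ ≈ 32°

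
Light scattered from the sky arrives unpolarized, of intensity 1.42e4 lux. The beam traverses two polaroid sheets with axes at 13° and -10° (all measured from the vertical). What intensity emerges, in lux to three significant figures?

I ≈ 6020 lux

Unpolarized light through the first polarizer → I₁ = 1.42e4 lux/2 = 7100 lux, polarized at 13°.
I₂ = I₁ · cos²(23°) = 7100 · 0.8473 = 6016 lux.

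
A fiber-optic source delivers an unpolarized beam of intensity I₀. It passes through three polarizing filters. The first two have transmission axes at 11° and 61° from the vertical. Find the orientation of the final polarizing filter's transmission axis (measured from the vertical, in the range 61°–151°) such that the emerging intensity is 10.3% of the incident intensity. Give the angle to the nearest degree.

Unpolarized light through the first polarizer → I₁ = ½ I₀, now polarized at 11°.
I₂ = I₁ cos²(61° − 11°) = 0.5 I₀ · cos²(50°) = 0.2066 I₀.
Need I₃/I₀ = 0.103, so cos²(θ − 61°) = 0.103 / 0.2066 = 0.4986.
θ − 61° = arccos(√0.4986) = 45.1°, giving θ ≈ 61 + 45.1 = 106.1°.

θ ≈ 106°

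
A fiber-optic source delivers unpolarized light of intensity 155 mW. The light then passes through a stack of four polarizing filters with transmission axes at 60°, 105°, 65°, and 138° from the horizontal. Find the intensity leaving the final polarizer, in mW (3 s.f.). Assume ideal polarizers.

Unpolarized light through the first polarizer → I₁ = 155 mW/2 = 77.5 mW, polarized at 60°.
I₂ = I₁ · cos²(45°) = 77.5 · 0.5 = 38.75 mW.
I₃ = I₂ · cos²(40°) = 38.75 · 0.5868 = 22.74 mW.
I₄ = I₃ · cos²(73°) = 22.74 · 0.08548 = 1.944 mW.

I ≈ 1.94 mW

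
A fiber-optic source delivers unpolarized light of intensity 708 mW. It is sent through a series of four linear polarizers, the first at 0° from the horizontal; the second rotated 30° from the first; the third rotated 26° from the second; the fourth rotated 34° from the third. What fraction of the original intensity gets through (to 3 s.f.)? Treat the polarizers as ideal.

I/I₀ ≈ 0.208

Unpolarized light through the first polarizer → I₁ = 708 mW/2 = 354 mW, polarized at 0°.
I₂ = I₁ · cos²(30°) = 354 · 0.75 = 265.5 mW.
I₃ = I₂ · cos²(26°) = 265.5 · 0.8078 = 214.5 mW.
I₄ = I₃ · cos²(34°) = 214.5 · 0.6873 = 147.4 mW.
Transmitted fraction = 0.2082.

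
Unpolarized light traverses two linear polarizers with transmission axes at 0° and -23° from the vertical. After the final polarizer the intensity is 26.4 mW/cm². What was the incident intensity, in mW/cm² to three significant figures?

I₀ ≈ 62.3 mW/cm²

Unpolarized light through the first polarizer → I₁ = ½ I₀, now polarized at 0°.
I₂ = I₁ cos²(-23° − 0°) = 0.5 I₀ · cos²(23°) = 0.4237 I₀.
So 26.4 mW/cm² = 0.4237 I₀, giving I₀ = 26.4/0.4237 = 62.31 mW/cm².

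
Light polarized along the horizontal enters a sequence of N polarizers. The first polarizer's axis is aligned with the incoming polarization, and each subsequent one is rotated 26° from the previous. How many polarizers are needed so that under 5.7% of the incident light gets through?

First polarizer is aligned with the polarization: full transmission.
Each further stage multiplies by cos²(26°) = 0.8078.
After N polarizers: T = 0.8078^(N−1). Require T < 0.057 ⇒ N−1 > ln(0.057)/ln(0.8078) = 13.42, so N−1 ≥ 14 and N = 15.
Check: N=15 gives T = 0.05041 < 0.057; N=14 gives T = 0.0624.

N = 15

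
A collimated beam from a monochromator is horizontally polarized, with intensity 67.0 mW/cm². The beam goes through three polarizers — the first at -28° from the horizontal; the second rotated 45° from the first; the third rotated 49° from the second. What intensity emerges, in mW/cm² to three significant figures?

I ≈ 11.2 mW/cm²

I₁ = 67.0 mW/cm² · cos²(28°) = 52.23 mW/cm².
I₂ = I₁ · cos²(45°) = 52.23 · 0.5 = 26.12 mW/cm².
I₃ = I₂ · cos²(49°) = 26.12 · 0.4304 = 11.24 mW/cm².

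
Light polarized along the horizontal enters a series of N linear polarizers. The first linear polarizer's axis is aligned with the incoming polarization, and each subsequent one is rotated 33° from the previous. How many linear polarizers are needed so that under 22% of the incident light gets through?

N = 6

First polarizer is aligned with the polarization: full transmission.
Each further stage multiplies by cos²(33°) = 0.7034.
After N polarizers: T = 0.7034^(N−1). Require T < 0.22 ⇒ N−1 > ln(0.22)/ln(0.7034) = 4.30, so N−1 ≥ 5 and N = 6.
Check: N=6 gives T = 0.1722 < 0.22; N=5 gives T = 0.2448.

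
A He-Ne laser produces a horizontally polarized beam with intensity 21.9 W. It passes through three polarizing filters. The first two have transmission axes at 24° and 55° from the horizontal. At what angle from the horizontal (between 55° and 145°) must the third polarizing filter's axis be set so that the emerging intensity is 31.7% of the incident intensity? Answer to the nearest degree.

θ ≈ 99°

By Malus's law, I₁ = I₀ cos²(24° − 0°) = I₀ cos²(24°) = 0.8346 I₀.
I₂ = I₁ cos²(55° − 24°) = 0.8346 I₀ · cos²(31°) = 0.6132 I₀.
Need I₃/I₀ = 0.317, so cos²(θ − 55°) = 0.317 / 0.6132 = 0.517.
θ − 55° = arccos(√0.517) = 44.0°, giving θ ≈ 55 + 44.0 = 99.0°.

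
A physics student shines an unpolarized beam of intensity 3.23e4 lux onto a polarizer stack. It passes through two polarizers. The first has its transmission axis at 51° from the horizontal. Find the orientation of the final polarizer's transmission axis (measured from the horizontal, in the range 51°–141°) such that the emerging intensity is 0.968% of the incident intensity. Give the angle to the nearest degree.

θ ≈ 133°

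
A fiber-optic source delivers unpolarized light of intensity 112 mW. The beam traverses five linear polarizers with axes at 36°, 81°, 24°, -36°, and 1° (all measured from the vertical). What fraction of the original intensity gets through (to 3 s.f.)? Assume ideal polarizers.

Unpolarized light through the first polarizer → I₁ = 112 mW/2 = 56 mW, polarized at 36°.
I₂ = I₁ · cos²(45°) = 56 · 0.5 = 28 mW.
I₃ = I₂ · cos²(57°) = 28 · 0.2966 = 8.306 mW.
I₄ = I₃ · cos²(60°) = 8.306 · 0.25 = 2.076 mW.
I₅ = I₄ · cos²(37°) = 2.076 · 0.6378 = 1.324 mW.
Transmitted fraction = 0.01182.

I/I₀ ≈ 0.0118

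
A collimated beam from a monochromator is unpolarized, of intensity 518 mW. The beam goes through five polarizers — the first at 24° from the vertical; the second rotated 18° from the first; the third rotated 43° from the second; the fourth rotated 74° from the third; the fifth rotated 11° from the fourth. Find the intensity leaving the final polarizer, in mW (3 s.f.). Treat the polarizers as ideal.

Unpolarized light through the first polarizer → I₁ = 518 mW/2 = 259 mW, polarized at 24°.
I₂ = I₁ · cos²(18°) = 259 · 0.9045 = 234.3 mW.
I₃ = I₂ · cos²(43°) = 234.3 · 0.5349 = 125.3 mW.
I₄ = I₃ · cos²(74°) = 125.3 · 0.07598 = 9.52 mW.
I₅ = I₄ · cos²(11°) = 9.52 · 0.9636 = 9.174 mW.

I ≈ 9.17 mW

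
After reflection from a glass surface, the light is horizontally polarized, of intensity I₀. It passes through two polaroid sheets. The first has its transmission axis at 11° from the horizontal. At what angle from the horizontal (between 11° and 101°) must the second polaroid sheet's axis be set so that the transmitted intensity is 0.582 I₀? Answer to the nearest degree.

θ ≈ 50°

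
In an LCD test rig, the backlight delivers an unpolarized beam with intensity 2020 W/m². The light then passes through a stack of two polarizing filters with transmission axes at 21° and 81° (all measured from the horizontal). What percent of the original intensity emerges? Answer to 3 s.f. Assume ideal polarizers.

Unpolarized light through the first polarizer → I₁ = 2020 W/m²/2 = 1010 W/m², polarized at 21°.
I₂ = I₁ · cos²(60°) = 1010 · 0.25 = 252.5 W/m².
That is 12.5% of the incident intensity.

≈ 12.5%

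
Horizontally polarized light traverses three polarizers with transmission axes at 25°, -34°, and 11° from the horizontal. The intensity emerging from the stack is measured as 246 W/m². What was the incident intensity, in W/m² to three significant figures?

I₁ = I₀ cos²(25° − 0°) = I₀ cos²(25°) = 0.8214 I₀.
I₂ = I₁ cos²(-34° − 25°) = 0.8214 I₀ · cos²(59°) = 0.2179 I₀.
I₃ = I₂ cos²(11° + 34°) = 0.2179 I₀ · cos²(45°) = 0.1089 I₀.
So 246 W/m² = 0.1089 I₀, giving I₀ = 246/0.1089 = 2258 W/m².

I₀ ≈ 2260 W/m²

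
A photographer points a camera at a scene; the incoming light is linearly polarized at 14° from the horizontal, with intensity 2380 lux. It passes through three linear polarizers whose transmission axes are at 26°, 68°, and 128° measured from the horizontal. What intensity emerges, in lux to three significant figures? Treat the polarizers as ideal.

By Malus's law, I₁ = 2380 lux · cos²(12°) = 2277 lux.
I₂ = I₁ · cos²(42°) = 2277 · 0.5523 = 1258 lux.
I₃ = I₂ · cos²(60°) = 1258 · 0.25 = 314.4 lux.

I ≈ 314 lux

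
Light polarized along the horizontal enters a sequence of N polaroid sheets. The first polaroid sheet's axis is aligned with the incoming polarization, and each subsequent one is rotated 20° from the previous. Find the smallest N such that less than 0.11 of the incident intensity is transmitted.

N = 19

First polarizer is aligned with the polarization: full transmission.
Each further stage multiplies by cos²(20°) = 0.883.
After N polarizers: T = 0.883^(N−1). Require T < 0.11 ⇒ N−1 > ln(0.11)/ln(0.883) = 17.74, so N−1 ≥ 18 and N = 19.
Check: N=19 gives T = 0.1065 < 0.11; N=18 gives T = 0.1206.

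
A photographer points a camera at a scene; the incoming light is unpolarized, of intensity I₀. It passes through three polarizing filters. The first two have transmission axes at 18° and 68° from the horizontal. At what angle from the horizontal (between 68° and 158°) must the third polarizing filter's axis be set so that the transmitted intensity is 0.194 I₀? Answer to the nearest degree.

Unpolarized light through the first polarizer → I₁ = ½ I₀, now polarized at 18°.
I₂ = I₁ cos²(68° − 18°) = 0.5 I₀ · cos²(50°) = 0.2066 I₀.
Need I₃/I₀ = 0.194, so cos²(θ − 68°) = 0.194 / 0.2066 = 0.9391.
θ − 68° = arccos(√0.9391) = 14.3°, giving θ ≈ 68 + 14.3 = 82.3°.

θ ≈ 82°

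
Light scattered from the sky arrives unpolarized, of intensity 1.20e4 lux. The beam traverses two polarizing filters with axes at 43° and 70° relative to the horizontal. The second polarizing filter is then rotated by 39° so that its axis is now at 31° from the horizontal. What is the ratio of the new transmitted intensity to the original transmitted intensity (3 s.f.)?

Before rotation:
Unpolarized light through the first polarizer → I₁ = ½ I₀, now polarized at 43°.
I₂ = I₁ cos²(70° − 43°) = 0.5 I₀ · cos²(27°) = 0.3969 I₀.
After rotation:
Unpolarized light through the first polarizer → I₁ = ½ I₀, now polarized at 43°.
I₂ = I₁ cos²(31° − 43°) = 0.5 I₀ · cos²(12°) = 0.4784 I₀.
Ratio = 0.4784 / 0.3969 = 1.205.

I_new/I_old ≈ 1.21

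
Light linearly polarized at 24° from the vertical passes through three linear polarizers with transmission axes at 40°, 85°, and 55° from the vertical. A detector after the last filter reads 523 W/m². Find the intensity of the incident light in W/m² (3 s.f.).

I₁ = I₀ cos²(40° − 24°) = I₀ cos²(16°) = 0.924 I₀.
I₂ = I₁ cos²(85° − 40°) = 0.924 I₀ · cos²(45°) = 0.462 I₀.
I₃ = I₂ cos²(55° − 85°) = 0.462 I₀ · cos²(30°) = 0.3465 I₀.
So 523 W/m² = 0.3465 I₀, giving I₀ = 523/0.3465 = 1509 W/m².

I₀ ≈ 1510 W/m²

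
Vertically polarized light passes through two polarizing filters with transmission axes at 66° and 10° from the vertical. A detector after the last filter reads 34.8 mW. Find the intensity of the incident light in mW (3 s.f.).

I₁ = I₀ cos²(66° − 0°) = I₀ cos²(66°) = 0.1654 I₀.
I₂ = I₁ cos²(10° − 66°) = 0.1654 I₀ · cos²(56°) = 0.05173 I₀.
So 34.8 mW = 0.05173 I₀, giving I₀ = 34.8/0.05173 = 672.7 mW.

I₀ ≈ 673 mW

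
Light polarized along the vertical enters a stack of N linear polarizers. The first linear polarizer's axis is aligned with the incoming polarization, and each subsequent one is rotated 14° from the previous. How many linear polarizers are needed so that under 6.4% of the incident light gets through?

First polarizer is aligned with the polarization: full transmission.
Each further stage multiplies by cos²(14°) = 0.9415.
After N polarizers: T = 0.9415^(N−1). Require T < 0.064 ⇒ N−1 > ln(0.064)/ln(0.9415) = 45.58, so N−1 ≥ 46 and N = 47.
Check: N=47 gives T = 0.0624 < 0.064; N=46 gives T = 0.06628.

N = 47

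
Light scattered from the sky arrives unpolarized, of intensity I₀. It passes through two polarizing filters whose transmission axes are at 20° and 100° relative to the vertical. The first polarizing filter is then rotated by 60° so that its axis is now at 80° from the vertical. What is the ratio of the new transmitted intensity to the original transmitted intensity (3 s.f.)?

Before rotation:
Unpolarized light through the first polarizer → I₁ = ½ I₀, now polarized at 20°.
I₂ = I₁ cos²(100° − 20°) = 0.5 I₀ · cos²(80°) = 0.01508 I₀.
After rotation:
Unpolarized light through the first polarizer → I₁ = ½ I₀, now polarized at 80°.
I₂ = I₁ cos²(100° − 80°) = 0.5 I₀ · cos²(20°) = 0.4415 I₀.
Ratio = 0.4415 / 0.01508 = 29.28.

I_new/I_old ≈ 29.3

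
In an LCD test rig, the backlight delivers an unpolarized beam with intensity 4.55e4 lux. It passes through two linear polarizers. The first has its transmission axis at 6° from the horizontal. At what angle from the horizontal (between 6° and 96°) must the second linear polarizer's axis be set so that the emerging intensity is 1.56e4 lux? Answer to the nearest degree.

θ ≈ 40°

Unpolarized light through the first polarizer → I₁ = ½ I₀, now polarized at 6°.
Target fraction: 1.56e4 / 4.55e4 lux = 0.3429 of I₀.
Need I₂/I₀ = 0.3429, so cos²(θ − 6°) = 0.3429 / 0.5 = 0.6857.
θ − 6° = arccos(√0.6857) = 34.1°, giving θ ≈ 6 + 34.1 = 40.1°.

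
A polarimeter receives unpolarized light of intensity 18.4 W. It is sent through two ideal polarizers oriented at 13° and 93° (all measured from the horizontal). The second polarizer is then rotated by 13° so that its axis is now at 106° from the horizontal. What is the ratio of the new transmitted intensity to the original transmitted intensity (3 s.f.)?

I_new/I_old ≈ 0.0908

Before rotation:
Unpolarized light through the first polarizer → I₁ = ½ I₀, now polarized at 13°.
I₂ = I₁ cos²(93° − 13°) = 0.5 I₀ · cos²(80°) = 0.01508 I₀.
After rotation:
Unpolarized light through the first polarizer → I₁ = ½ I₀, now polarized at 13°.
Angle between axes 1 and 2: 87°. I₂ = 0.5 I₀ · cos²(87°) = 0.00137 I₀.
Ratio = 0.00137 / 0.01508 = 0.09084.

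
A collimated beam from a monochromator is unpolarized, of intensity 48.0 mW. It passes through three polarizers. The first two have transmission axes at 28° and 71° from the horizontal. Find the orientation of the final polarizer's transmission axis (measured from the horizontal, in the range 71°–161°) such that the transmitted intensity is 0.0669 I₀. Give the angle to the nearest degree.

θ ≈ 131°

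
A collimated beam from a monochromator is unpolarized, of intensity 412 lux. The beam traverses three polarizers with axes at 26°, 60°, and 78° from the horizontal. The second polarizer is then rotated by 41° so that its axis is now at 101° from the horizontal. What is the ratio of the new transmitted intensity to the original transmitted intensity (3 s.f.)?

Before rotation:
Unpolarized light through the first polarizer → I₁ = ½ I₀, now polarized at 26°.
I₂ = I₁ cos²(60° − 26°) = 0.5 I₀ · cos²(34°) = 0.3437 I₀.
I₃ = I₂ cos²(78° − 60°) = 0.3437 I₀ · cos²(18°) = 0.3108 I₀.
After rotation:
Unpolarized light through the first polarizer → I₁ = ½ I₀, now polarized at 26°.
I₂ = I₁ cos²(101° − 26°) = 0.5 I₀ · cos²(75°) = 0.03349 I₀.
I₃ = I₂ cos²(78° − 101°) = 0.03349 I₀ · cos²(23°) = 0.02838 I₀.
Ratio = 0.02838 / 0.3108 = 0.0913.

I_new/I_old ≈ 0.0913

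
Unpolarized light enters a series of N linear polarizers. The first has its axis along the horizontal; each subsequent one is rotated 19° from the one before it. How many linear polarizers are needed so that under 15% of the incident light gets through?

First polarizer halves the unpolarized light: factor 1/2.
Each further stage multiplies by cos²(19°) = 0.894.
After N polarizers: T = 0.5·0.894^(N−1). Require T < 0.15 ⇒ N−1 > ln(0.15/0.5)/ln(0.894) = 10.75, so N−1 ≥ 11 and N = 12.
Check: N=12 gives T = 0.1458 < 0.15; N=11 gives T = 0.1631.

N = 12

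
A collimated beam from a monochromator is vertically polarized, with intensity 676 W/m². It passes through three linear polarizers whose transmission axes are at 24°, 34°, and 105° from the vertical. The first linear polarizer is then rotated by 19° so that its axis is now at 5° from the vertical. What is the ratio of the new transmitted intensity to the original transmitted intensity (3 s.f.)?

I_new/I_old ≈ 0.938

Before rotation:
By Malus's law, I₁ = I₀ cos²(24° − 0°) = I₀ cos²(24°) = 0.8346 I₀.
I₂ = I₁ cos²(34° − 24°) = 0.8346 I₀ · cos²(10°) = 0.8094 I₀.
I₃ = I₂ cos²(105° − 34°) = 0.8094 I₀ · cos²(71°) = 0.08579 I₀.
After rotation:
I₁ = I₀ cos²(5° − 0°) = I₀ cos²(5°) = 0.9924 I₀.
I₂ = I₁ cos²(34° − 5°) = 0.9924 I₀ · cos²(29°) = 0.7591 I₀.
I₃ = I₂ cos²(105° − 34°) = 0.7591 I₀ · cos²(71°) = 0.08047 I₀.
Ratio = 0.08047 / 0.08579 = 0.9379.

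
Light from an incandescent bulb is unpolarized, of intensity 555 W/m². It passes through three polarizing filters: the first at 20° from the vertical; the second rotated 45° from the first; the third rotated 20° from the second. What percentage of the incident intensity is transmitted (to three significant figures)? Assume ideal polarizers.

Unpolarized light through the first polarizer → I₁ = 555 W/m²/2 = 277.5 W/m², polarized at 20°.
I₂ = I₁ · cos²(45°) = 277.5 · 0.5 = 138.8 W/m².
I₃ = I₂ · cos²(20°) = 138.8 · 0.883 = 122.5 W/m².
That is 22.08% of the incident intensity.

≈ 22.1%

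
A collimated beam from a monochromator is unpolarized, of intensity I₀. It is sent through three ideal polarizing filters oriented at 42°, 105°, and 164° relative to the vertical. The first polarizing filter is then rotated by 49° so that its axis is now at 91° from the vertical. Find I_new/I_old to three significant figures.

I_new/I_old ≈ 4.57

Before rotation:
Unpolarized light through the first polarizer → I₁ = ½ I₀, now polarized at 42°.
I₂ = I₁ cos²(105° − 42°) = 0.5 I₀ · cos²(63°) = 0.1031 I₀.
I₃ = I₂ cos²(164° − 105°) = 0.1031 I₀ · cos²(59°) = 0.02734 I₀.
After rotation:
Unpolarized light through the first polarizer → I₁ = ½ I₀, now polarized at 91°.
I₂ = I₁ cos²(105° − 91°) = 0.5 I₀ · cos²(14°) = 0.4707 I₀.
I₃ = I₂ cos²(164° − 105°) = 0.4707 I₀ · cos²(59°) = 0.1249 I₀.
Ratio = 0.1249 / 0.02734 = 4.568.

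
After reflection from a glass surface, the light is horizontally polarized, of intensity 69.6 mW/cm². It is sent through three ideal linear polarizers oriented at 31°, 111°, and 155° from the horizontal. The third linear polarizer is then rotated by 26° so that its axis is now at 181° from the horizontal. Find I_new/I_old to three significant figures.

Before rotation:
I₁ = I₀ cos²(31° − 0°) = I₀ cos²(31°) = 0.7347 I₀.
I₂ = I₁ cos²(111° − 31°) = 0.7347 I₀ · cos²(80°) = 0.02215 I₀.
I₃ = I₂ cos²(155° − 111°) = 0.02215 I₀ · cos²(44°) = 0.01146 I₀.
After rotation:
I₁ = I₀ cos²(31° − 0°) = I₀ cos²(31°) = 0.7347 I₀.
I₂ = I₁ cos²(111° − 31°) = 0.7347 I₀ · cos²(80°) = 0.02215 I₀.
I₃ = I₂ cos²(181° − 111°) = 0.02215 I₀ · cos²(70°) = 0.002592 I₀.
Ratio = 0.002592 / 0.01146 = 0.2261.

I_new/I_old ≈ 0.226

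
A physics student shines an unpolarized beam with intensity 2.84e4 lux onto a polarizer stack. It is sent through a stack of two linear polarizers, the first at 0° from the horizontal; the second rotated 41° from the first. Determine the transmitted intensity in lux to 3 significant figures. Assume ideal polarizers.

Unpolarized light through the first polarizer → I₁ = 2.84e4 lux/2 = 1.42e+04 lux, polarized at 0°.
I₂ = I₁ · cos²(41°) = 1.42e+04 · 0.5696 = 8088 lux.

I ≈ 8090 lux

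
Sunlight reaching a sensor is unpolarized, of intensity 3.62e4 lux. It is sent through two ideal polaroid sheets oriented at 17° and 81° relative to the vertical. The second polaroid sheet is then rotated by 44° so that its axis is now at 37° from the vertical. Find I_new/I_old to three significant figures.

I_new/I_old ≈ 4.60

Before rotation:
Unpolarized light through the first polarizer → I₁ = ½ I₀, now polarized at 17°.
I₂ = I₁ cos²(81° − 17°) = 0.5 I₀ · cos²(64°) = 0.09608 I₀.
After rotation:
Unpolarized light through the first polarizer → I₁ = ½ I₀, now polarized at 17°.
I₂ = I₁ cos²(37° − 17°) = 0.5 I₀ · cos²(20°) = 0.4415 I₀.
Ratio = 0.4415 / 0.09608 = 4.595.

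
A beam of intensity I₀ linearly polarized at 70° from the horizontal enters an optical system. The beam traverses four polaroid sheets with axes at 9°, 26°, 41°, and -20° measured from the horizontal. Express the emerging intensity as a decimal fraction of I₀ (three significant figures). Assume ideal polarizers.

≈ 0.0471 I₀

I₁ = I₀ cos²(9° − 70°) = I₀ cos²(61°) = 0.235 I₀.
I₂ = I₁ cos²(26° − 9°) = 0.235 I₀ · cos²(17°) = 0.2149 I₀.
I₃ = I₂ cos²(41° − 26°) = 0.2149 I₀ · cos²(15°) = 0.2005 I₀.
I₄ = I₃ cos²(-20° − 41°) = 0.2005 I₀ · cos²(61°) = 0.04714 I₀.
Transmitted fraction = 0.04714.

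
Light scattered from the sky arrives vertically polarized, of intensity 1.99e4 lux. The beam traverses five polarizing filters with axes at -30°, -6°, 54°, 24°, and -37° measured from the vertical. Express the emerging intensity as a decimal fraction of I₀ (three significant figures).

I/I₀ ≈ 0.0276

I₁ = 1.99e4 lux · cos²(30°) = 1.493e+04 lux.
I₂ = I₁ · cos²(24°) = 1.493e+04 · 0.8346 = 1.246e+04 lux.
I₃ = I₂ · cos²(60°) = 1.246e+04 · 0.25 = 3114 lux.
I₄ = I₃ · cos²(30°) = 3114 · 0.75 = 2335 lux.
I₅ = I₄ · cos²(61°) = 2335 · 0.235 = 548.9 lux.
Transmitted fraction = 0.02758.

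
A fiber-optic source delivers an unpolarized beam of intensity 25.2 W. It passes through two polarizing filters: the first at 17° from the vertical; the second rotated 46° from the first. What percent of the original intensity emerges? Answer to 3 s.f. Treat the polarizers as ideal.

≈ 24.1%

Unpolarized light through the first polarizer → I₁ = 25.2 W/2 = 12.6 W, polarized at 17°.
I₂ = I₁ · cos²(46°) = 12.6 · 0.4826 = 6.08 W.
That is 24.13% of the incident intensity.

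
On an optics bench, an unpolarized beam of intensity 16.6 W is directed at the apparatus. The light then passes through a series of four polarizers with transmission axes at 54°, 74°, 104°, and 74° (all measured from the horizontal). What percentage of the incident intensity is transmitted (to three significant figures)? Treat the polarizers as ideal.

Unpolarized light through the first polarizer → I₁ = 16.6 W/2 = 8.3 W, polarized at 54°.
I₂ = I₁ · cos²(20°) = 8.3 · 0.883 = 7.329 W.
I₃ = I₂ · cos²(30°) = 7.329 · 0.75 = 5.497 W.
I₄ = I₃ · cos²(30°) = 5.497 · 0.75 = 4.123 W.
That is 24.83% of the incident intensity.

≈ 24.8%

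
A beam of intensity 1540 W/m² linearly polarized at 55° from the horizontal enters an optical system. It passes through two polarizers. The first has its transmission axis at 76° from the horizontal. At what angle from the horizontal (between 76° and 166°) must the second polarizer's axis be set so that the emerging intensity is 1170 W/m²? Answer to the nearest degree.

I₁ = I₀ cos²(76° − 55°) = I₀ cos²(21°) = 0.8716 I₀.
Target fraction: 1170 / 1540 W/m² = 0.7597 of I₀.
Need I₂/I₀ = 0.7597, so cos²(θ − 76°) = 0.7597 / 0.8716 = 0.8717.
θ − 76° = arccos(√0.8717) = 21.0°, giving θ ≈ 76 + 21.0 = 97.0°.

θ ≈ 97°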